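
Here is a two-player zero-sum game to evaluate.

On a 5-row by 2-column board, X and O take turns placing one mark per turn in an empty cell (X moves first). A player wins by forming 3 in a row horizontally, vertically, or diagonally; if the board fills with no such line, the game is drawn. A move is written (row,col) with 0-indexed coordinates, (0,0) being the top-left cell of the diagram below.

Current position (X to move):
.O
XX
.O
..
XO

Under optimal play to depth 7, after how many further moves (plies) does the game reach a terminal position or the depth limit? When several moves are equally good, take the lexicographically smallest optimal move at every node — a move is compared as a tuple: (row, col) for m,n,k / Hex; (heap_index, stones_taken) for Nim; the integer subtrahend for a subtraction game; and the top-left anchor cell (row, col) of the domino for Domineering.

[.O/XX/.O/../XO] X move#1: (0,0):-1/XO/XX/.O/../XO, (2,0):-1/.O/XX/XO/../XO, (3,0):-1/.O/XX/.O/X./XO, (3,1):+0/.O/XX/.O/.X/XO*
[.O/XX/.O/.X/XO] O move#2: (0,0):+0/OO/XX/.O/.X/XO*, (2,0):+0/.O/XX/OO/.X/XO, (3,0):+0/.O/XX/.O/OX/XO
[OO/XX/.O/.X/XO] X move#3: (2,0):+0/OO/XX/XO/.X/XO*, (3,0):+0/OO/XX/.O/XX/XO
[OO/XX/XO/.X/XO] O move#4: (3,0):+0/OO/XX/XO/OX/XO*
[OO/XX/XO/OX/XO] end (terminal +0, X#5); searched .O/XX/.O/../XO to 7

PV length from [.O/XX/.O/../XO]: 4 plies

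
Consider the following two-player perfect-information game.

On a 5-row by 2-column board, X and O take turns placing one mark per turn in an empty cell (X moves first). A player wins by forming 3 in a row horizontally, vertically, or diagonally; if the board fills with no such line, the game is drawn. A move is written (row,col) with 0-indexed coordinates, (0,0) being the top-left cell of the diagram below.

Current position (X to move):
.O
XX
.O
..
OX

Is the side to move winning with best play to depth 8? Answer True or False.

[.O/XX/.O/../OX] X move#1: (0,0):+0/XO/XX/.O/../OX, (2,0):+1/.O/XX/XO/../OX*, (3,0):+0/.O/XX/.O/X./OX, (3,1):+0/.O/XX/.O/.X/OX
[.O/XX/XO/../OX] O move#2: (0,0):-1/OO/XX/XO/../OX*, (3,0):-1/.O/XX/XO/O./OX, (3,1):-1/.O/XX/XO/.O/OX
[OO/XX/XO/../OX] X move#3: (3,0):+1/OO/XX/XO/X./OX*, (3,1):+0/OO/XX/XO/.X/OX
[OO/XX/XO/X./OX] end (terminal -1, O#4); searched .O/XX/.O/../OX to 8

X winning at [.O/XX/.O/../OX]: True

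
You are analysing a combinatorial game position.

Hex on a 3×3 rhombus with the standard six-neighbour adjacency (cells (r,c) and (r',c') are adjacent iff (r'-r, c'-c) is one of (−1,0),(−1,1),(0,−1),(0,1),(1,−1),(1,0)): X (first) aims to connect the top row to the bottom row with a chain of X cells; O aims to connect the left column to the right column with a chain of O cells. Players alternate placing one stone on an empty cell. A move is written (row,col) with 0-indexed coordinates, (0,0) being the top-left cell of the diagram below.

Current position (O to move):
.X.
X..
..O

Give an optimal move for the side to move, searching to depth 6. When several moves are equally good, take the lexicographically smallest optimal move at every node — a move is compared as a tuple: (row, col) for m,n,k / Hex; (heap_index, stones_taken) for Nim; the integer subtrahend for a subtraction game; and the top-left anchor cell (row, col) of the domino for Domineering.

ply 1, O at .X./X../..O | (0,0)=-1→OX./X../..O; (0,2)=-1→.XO/X../..O; (1,1)=-1→.X./XO./..O; (1,2)=-1→.X./X.O/..O; (2,0)=+1→.X./X../O.O*; (2,1)=-1→.X./X../.OO
ply 2, X at .X./X../O.O | (0,0)=-1→XX./X../O.O*; (0,2)=-1→.XX/X../O.O; (1,1)=-1→.X./XX./O.O; (1,2)=-1→.X./X.X/O.O; (2,1)=-1→.X./X../OXO
ply 3, O at XX./X../O.O | (0,2)=+1→XXO/X../O.O*; (1,1)=+1→XX./XO./O.O; (1,2)=+1→XX./X.O/O.O; (2,1)=+1→XX./X../OOO
ply 4, X at XXO/X../O.O | (1,1)=-1→XXO/XX./O.O*; (1,2)=-1→XXO/X.X/O.O; (2,1)=-1→XXO/X../OXO
ply 5, O at XXO/XX./O.O | (1,2)=-1→XXO/XXO/O.O; (2,1)=+1→XXO/XX./OOO*
ply 6: XXO/XX./OOO is terminal -1 (X); from .X./X../..O depth 6

O's best at [.X./X../..O]: (2,0)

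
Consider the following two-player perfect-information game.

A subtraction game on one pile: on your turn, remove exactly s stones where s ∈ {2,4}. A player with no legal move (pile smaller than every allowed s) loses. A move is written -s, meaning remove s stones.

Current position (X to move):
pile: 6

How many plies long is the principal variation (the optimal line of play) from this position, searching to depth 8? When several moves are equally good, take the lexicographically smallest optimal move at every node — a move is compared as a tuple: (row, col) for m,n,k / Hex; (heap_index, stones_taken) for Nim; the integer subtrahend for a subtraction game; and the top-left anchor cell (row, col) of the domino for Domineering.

ply 1, X at 6 | -2=-1→4*; -4=-1→2
ply 2, O at 4 | -2=-1→2; -4=+1→0*
ply 3: 0 is terminal -1 (X); from 6 depth 8

PV length from [6]: 2 plies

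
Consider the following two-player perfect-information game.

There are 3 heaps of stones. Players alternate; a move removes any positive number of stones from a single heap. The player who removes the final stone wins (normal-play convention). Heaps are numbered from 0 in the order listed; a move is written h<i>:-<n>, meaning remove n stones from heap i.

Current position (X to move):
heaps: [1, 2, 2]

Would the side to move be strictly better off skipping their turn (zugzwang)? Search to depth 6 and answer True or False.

zugzwang((1,2,2), X) = False

ply 1, X at (1,2,2) | h0:-1=+1→(0,2,2)*; h1:-1=-1→(1,1,2); h1:-2=-1→(1,0,2); h2:-1=-1→(1,2,1); h2:-2=-1→(1,2,0)
ply 2, O at (0,2,2) | h1:-1=-1→(0,1,2)*; h1:-2=-1→(0,0,2); h2:-1=-1→(0,2,1); h2:-2=-1→(0,2,0)
ply 3, X at (0,1,2) | h1:-1=-1→(0,0,2); h2:-1=+1→(0,1,1)*; h2:-2=-1→(0,1,0)
ply 4, O at (0,1,1) | h1:-1=-1→(0,0,1)*; h2:-1=-1→(0,1,0)
ply 5, X at (0,0,1) | h2:-1=+1→(0,0,0)*
ply 6: (0,0,0) is terminal -1 (O); from (1,2,2) depth 6
pass branch (O moves first from the same position):
  | ply 1, O at (1,2,2) | h0:-1=+1→(0,2,2)*; h1:-1=-1→(1,1,2); h1:-2=-1→(1,0,2); h2:-1=-1→(1,2,1); h2:-2=-1→(1,2,0)
  | ply 2, X at (0,2,2) | h1:-1=-1→(0,1,2)*; h1:-2=-1→(0,0,2); h2:-1=-1→(0,2,1); h2:-2=-1→(0,2,0)
  | ply 3, O at (0,1,2) | h1:-1=-1→(0,0,2); h2:-1=+1→(0,1,1)*; h2:-2=-1→(0,1,0)
  | ply 4, X at (0,1,1) | h1:-1=-1→(0,0,1)*; h2:-1=-1→(0,1,0)
  | ply 5, O at (0,0,1) | h2:-1=+1→(0,0,0)*
  | ply 6: (0,0,0) is terminal -1 (X); from (1,2,2) depth 6
X moving scores +1; X passing scores -1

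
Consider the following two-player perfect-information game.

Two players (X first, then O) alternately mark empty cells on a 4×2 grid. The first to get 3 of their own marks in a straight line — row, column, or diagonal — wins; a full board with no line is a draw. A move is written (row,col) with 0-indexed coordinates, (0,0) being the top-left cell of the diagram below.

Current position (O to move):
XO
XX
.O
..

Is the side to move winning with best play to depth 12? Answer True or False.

O winning at [XO/XX/.O/..]: False

ply 1, O at XO/XX/.O/.. | (2,0)=+0→XO/XX/OO/..*; (3,0)=-1→XO/XX/.O/O.; (3,1)=-1→XO/XX/.O/.O
ply 2, X at XO/XX/OO/.. | (3,0)=+0→XO/XX/OO/X.*; (3,1)=+0→XO/XX/OO/.X
ply 3, O at XO/XX/OO/X. | (3,1)=+0→XO/XX/OO/XO*
ply 4: XO/XX/OO/XO is terminal +0 (X); from XO/XX/.O/.. depth 12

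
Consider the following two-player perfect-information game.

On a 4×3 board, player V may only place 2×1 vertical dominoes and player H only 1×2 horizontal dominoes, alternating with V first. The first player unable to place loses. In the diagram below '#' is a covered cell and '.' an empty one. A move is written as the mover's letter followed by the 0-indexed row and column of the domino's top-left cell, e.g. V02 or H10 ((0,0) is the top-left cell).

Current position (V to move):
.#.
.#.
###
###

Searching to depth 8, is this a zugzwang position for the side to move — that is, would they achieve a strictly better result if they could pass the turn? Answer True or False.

[.#./.#./###/###] V move#1: V00:+1/##./##./###/###*, V02:+1/.##/.##/###/###
[##./##./###/###] end (terminal -1, H#2); searched .#./.#./###/### to 8
pass branch (H moves first from the same position):
  | [.#./.#./###/###] end (terminal -1, H#1); searched .#./.#./###/### to 8
V moving scores +1; V passing scores +1

zugzwang(.#./.#./###/###, V) = False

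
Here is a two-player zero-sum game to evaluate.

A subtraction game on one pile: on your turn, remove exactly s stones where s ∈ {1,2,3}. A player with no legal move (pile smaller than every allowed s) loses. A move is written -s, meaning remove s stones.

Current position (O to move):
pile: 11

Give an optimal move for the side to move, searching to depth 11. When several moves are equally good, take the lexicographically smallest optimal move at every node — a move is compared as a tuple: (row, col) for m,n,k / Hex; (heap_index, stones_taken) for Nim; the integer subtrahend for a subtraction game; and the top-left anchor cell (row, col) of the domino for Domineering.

ply 1, O at 11 | -1=-1→10; -2=-1→9; -3=+1→8*
ply 2, X at 8 | -1=-1→7*; -2=-1→6; -3=-1→5
ply 3, O at 7 | -1=-1→6; -2=-1→5; -3=+1→4*
ply 4, X at 4 | -1=-1→3*; -2=-1→2; -3=-1→1
ply 5, O at 3 | -1=-1→2; -2=-1→1; -3=+1→0*
ply 6: 0 is terminal -1 (X); from 11 depth 11

O's best at [11]: -3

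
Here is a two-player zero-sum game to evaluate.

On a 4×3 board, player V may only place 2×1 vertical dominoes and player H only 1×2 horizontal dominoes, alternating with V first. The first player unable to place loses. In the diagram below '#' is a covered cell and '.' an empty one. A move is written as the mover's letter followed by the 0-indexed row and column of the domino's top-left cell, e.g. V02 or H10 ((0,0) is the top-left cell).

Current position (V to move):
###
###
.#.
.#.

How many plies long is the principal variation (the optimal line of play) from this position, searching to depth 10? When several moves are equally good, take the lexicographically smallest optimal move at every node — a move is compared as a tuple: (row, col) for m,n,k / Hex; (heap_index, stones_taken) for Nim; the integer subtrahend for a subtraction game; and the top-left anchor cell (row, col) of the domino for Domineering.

PV length from [###/###/.#./.#.]: 1 ply

ply 1, V at ###/###/.#./.#. | V20=+1→###/###/##./##.*; V22=+1→###/###/.##/.##
ply 2: ###/###/##./##. is terminal -1 (H); from ###/###/.#./.#. depth 10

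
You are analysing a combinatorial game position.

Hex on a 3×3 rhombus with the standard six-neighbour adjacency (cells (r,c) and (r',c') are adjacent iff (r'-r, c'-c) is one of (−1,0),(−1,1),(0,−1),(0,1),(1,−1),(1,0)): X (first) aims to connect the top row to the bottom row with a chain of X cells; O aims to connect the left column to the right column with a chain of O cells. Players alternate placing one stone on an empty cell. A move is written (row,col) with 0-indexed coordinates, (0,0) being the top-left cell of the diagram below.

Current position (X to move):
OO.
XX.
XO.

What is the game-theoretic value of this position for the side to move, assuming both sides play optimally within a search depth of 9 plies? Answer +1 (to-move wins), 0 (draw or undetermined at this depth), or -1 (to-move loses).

[OO./XX./XO.] X move#1: (0,2):+1/OOX/XX./XO.*, (1,2):-1/OO./XXX/XO., (2,2):-1/OO./XX./XOX
[OOX/XX./XO.] end (terminal -1, O#2); searched OO./XX./XO. to 9

value(OO./XX./XO., X) = +1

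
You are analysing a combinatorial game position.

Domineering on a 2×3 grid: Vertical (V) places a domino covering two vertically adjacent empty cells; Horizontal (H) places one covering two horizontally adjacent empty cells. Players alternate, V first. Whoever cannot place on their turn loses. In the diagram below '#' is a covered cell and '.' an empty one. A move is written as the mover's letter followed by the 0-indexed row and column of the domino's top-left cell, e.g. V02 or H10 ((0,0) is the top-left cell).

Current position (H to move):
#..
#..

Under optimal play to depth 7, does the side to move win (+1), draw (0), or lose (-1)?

[#../#..] H move#1: H01:+1/###/#..*, H11:+1/#../###
[###/#..] end (terminal -1, V#2); searched #../#.. to 7

value(#../#.., H) = +1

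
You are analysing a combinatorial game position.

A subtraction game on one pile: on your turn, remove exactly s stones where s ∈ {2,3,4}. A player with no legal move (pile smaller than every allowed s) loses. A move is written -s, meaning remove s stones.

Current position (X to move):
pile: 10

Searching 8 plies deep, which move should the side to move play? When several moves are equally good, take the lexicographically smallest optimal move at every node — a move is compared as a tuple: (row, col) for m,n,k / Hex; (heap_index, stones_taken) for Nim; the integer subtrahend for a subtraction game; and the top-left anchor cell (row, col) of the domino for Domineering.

p1 X@[10]: -2[8]-1 -3[7]+1* -4[6]+1
p2 O@[7]: -2[5]-1* -3[4]-1 -4[3]-1
p3 X@[5]: -2[3]-1 -3[2]-1 -4[1]+1*
p4 O@[1] terminal -1; root [10] d8

X's best at [10]: -3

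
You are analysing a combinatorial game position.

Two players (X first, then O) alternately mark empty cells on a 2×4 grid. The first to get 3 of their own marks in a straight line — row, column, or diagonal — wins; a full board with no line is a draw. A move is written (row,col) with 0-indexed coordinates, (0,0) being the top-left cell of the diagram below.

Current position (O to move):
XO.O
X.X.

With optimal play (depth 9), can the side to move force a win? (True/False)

ply 1, O at XO.O/X.X. | (0,2)=+1→XOOO/X.X.*; (1,1)=+0→XO.O/XOX.; (1,3)=-1→XO.O/X.XO
ply 2: XOOO/X.X. is terminal -1 (X); from XO.O/X.X. depth 9

O winning at [XO.O/X.X.]: True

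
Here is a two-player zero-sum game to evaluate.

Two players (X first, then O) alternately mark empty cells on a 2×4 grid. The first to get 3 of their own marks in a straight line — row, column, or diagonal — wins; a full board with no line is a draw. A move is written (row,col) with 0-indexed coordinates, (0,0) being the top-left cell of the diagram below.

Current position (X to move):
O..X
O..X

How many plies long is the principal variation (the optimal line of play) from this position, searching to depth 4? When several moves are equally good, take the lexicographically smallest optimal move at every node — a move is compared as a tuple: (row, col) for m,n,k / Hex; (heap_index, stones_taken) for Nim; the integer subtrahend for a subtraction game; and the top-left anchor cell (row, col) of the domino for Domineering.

PV length from [O..X/O..X]: 4 plies

ply 1, X at O..X/O..X | (0,1)=+0→OX.X/O..X*; (0,2)=+0→O.XX/O..X; (1,1)=+0→O..X/OX.X; (1,2)=+0→O..X/O.XX
ply 2, O at OX.X/O..X | (0,2)=+0→OXOX/O..X*; (1,1)=-1→OX.X/OO.X; (1,2)=-1→OX.X/O.OX
ply 3, X at OXOX/O..X | (1,1)=+0→OXOX/OX.X*; (1,2)=+0→OXOX/O.XX
ply 4, O at OXOX/OX.X | (1,2)=+0→OXOX/OXOX*
ply 5: OXOX/OXOX is terminal +0 (X); from O..X/O..X depth 4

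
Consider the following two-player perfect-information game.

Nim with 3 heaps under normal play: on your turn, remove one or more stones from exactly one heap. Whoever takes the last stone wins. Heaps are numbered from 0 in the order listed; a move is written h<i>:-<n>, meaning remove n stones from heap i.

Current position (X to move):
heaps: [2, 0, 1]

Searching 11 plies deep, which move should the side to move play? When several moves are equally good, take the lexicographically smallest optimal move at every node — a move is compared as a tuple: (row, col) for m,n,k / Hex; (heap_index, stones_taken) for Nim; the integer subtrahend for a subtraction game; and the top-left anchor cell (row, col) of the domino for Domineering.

X's best at [(2,0,1)]: h0:-1

[(2,0,1)] X move#1: h0:-1:+1/(1,0,1)*, h0:-2:-1/(0,0,1), h2:-1:-1/(2,0,0)
[(1,0,1)] O move#2: h0:-1:-1/(0,0,1)*, h2:-1:-1/(1,0,0)
[(0,0,1)] X move#3: h2:-1:+1/(0,0,0)*
[(0,0,0)] end (terminal -1, O#4); searched (2,0,1) to 11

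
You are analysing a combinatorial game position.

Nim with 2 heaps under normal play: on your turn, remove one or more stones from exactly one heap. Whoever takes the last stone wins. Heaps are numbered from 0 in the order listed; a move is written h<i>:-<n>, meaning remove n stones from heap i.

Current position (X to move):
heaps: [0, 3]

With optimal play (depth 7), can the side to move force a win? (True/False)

[(0,3)] X move#1: h1:-1:-1/(0,2), h1:-2:-1/(0,1), h1:-3:+1/(0,0)*
[(0,0)] end (terminal -1, O#2); searched (0,3) to 7

X winning at [(0,3)]: True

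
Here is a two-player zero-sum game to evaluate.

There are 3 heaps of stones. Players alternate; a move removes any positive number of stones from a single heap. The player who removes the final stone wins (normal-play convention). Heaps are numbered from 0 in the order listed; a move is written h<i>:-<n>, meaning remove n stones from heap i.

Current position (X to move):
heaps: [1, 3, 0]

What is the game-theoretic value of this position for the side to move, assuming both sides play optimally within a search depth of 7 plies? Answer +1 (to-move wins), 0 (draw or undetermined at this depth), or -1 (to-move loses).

value((1,3,0), X) = +1

p1 X@[(1,3,0)]: h0:-1[(0,3,0)]-1 h1:-1[(1,2,0)]-1 h1:-2[(1,1,0)]+1* h1:-3[(1,0,0)]-1
p2 O@[(1,1,0)]: h0:-1[(0,1,0)]-1* h1:-1[(1,0,0)]-1
p3 X@[(0,1,0)]: h1:-1[(0,0,0)]+1*
p4 O@[(0,0,0)] terminal -1; root [(1,3,0)] d7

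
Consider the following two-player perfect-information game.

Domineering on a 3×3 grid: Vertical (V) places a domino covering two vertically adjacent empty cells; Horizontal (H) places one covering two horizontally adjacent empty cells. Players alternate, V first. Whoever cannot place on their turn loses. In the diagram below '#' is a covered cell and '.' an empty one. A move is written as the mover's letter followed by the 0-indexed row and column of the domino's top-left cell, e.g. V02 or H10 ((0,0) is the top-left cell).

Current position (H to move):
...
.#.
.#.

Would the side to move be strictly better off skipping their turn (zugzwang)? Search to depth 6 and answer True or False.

p1 H@[.../.#./.#.]: H00[##./.#./.#.]-1* H01[.##/.#./.#.]-1
p2 V@[##./.#./.#.]: V02[###/.##/.#.]+1* V10[##./##./##.]+1 V12[##./.##/.##]+1
p3 H@[###/.##/.#.] terminal -1; root [.../.#./.#.] d6
if H skipped the turn, V would face:
~ p1 V@[.../.#./.#.]: V00[#../##./.#.]+1* V02[..#/.##/.#.]+1 V10[.../##./##.]+1 V12[.../.##/.##]+1
~ p2 H@[#../##./.#.]: H01[###/##./.#.]-1*
~ p3 V@[###/##./.#.]: V12[###/###/.##]+1*
~ p4 H@[###/###/.##] terminal -1; root [.../.#./.#.] d6
compare (H): move=-1 vs pass=-1

zugzwang(.../.#./.#., H) = False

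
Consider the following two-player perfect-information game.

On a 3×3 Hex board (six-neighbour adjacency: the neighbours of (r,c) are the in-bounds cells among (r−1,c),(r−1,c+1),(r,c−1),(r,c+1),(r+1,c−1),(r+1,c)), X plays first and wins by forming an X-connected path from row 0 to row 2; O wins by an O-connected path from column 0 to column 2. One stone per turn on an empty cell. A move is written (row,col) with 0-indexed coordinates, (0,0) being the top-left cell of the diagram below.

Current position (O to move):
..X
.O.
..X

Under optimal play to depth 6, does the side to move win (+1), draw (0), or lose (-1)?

value(..X/.O./..X, O) = +1

p1 O@[..X/.O./..X]: (0,0)[O.X/.O./..X]-1 (0,1)[.OX/.O./..X]-1 (1,0)[..X/OO./..X]-1 (1,2)[..X/.OO/..X]+1* (2,0)[..X/.O./O.X]-1 (2,1)[..X/.O./.OX]-1
p2 X@[..X/.OO/..X]: (0,0)[X.X/.OO/..X]-1* (0,1)[.XX/.OO/..X]-1 (1,0)[..X/XOO/..X]-1 (2,0)[..X/.OO/X.X]-1 (2,1)[..X/.OO/.XX]-1
p3 O@[X.X/.OO/..X]: (0,1)[XOX/.OO/..X]+1* (1,0)[X.X/OOO/..X]+1 (2,0)[X.X/.OO/O.X]+1 (2,1)[X.X/.OO/.OX]+1
p4 X@[XOX/.OO/..X]: (1,0)[XOX/XOO/..X]-1* (2,0)[XOX/.OO/X.X]-1 (2,1)[XOX/.OO/.XX]-1
p5 O@[XOX/XOO/..X]: (2,0)[XOX/XOO/O.X]+1* (2,1)[XOX/XOO/.OX]-1
p6 X@[XOX/XOO/O.X] terminal -1; root [..X/.O./..X] d6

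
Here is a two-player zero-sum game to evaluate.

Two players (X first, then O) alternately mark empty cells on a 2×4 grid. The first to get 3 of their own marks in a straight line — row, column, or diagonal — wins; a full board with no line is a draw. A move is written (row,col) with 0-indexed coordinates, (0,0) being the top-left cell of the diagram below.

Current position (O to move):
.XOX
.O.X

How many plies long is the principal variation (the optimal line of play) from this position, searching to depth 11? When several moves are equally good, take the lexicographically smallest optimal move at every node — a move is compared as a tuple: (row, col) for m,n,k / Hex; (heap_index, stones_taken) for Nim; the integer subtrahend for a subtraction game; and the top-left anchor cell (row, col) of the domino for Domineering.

ply 1, O at .XOX/.O.X | (0,0)=+0→OXOX/.O.X*; (1,0)=+0→.XOX/OO.X; (1,2)=+0→.XOX/.OOX
ply 2, X at OXOX/.O.X | (1,0)=+0→OXOX/XO.X*; (1,2)=+0→OXOX/.OXX
ply 3, O at OXOX/XO.X | (1,2)=+0→OXOX/XOOX*
ply 4: OXOX/XOOX is terminal +0 (X); from .XOX/.O.X depth 11

PV length from [.XOX/.O.X]: 3 plies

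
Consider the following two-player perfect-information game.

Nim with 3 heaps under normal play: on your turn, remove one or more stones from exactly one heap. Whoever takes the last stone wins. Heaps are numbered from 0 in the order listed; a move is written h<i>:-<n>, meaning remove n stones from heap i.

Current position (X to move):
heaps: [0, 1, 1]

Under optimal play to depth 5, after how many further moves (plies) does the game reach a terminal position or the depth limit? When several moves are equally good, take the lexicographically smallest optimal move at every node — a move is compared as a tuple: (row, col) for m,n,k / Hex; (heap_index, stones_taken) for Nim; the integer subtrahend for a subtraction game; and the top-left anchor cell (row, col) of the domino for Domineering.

PV length from [(0,1,1)]: 2 plies

ply 1, X at (0,1,1) | h1:-1=-1→(0,0,1)*; h2:-1=-1→(0,1,0)
ply 2, O at (0,0,1) | h2:-1=+1→(0,0,0)*
ply 3: (0,0,0) is terminal -1 (X); from (0,1,1) depth 5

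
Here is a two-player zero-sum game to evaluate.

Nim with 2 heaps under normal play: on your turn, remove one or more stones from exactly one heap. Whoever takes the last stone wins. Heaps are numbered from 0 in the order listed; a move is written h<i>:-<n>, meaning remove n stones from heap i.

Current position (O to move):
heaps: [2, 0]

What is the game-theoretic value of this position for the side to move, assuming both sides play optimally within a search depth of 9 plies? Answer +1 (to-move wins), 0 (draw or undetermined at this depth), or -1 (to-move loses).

p1 O@[(2,0)]: h0:-1[(1,0)]-1 h0:-2[(0,0)]+1*
p2 X@[(0,0)] terminal -1; root [(2,0)] d9

value((2,0), O) = +1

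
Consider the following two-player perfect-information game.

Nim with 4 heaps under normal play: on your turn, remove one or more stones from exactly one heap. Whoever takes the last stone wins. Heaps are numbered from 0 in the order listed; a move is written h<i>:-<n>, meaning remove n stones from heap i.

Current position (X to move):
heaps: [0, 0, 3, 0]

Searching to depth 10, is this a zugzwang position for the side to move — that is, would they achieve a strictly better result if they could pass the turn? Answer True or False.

ply 1, X at (0,0,3,0) | h2:-1=-1→(0,0,2,0); h2:-2=-1→(0,0,1,0); h2:-3=+1→(0,0,0,0)*
ply 2: (0,0,0,0) is terminal -1 (O); from (0,0,3,0) depth 10
if X skipped the turn, O would face:
~ ply 1, O at (0,0,3,0) | h2:-1=-1→(0,0,2,0); h2:-2=-1→(0,0,1,0); h2:-3=+1→(0,0,0,0)*
~ ply 2: (0,0,0,0) is terminal -1 (X); from (0,0,3,0) depth 10
compare (X): move=+1 vs pass=-1

zugzwang((0,0,3,0), X) = False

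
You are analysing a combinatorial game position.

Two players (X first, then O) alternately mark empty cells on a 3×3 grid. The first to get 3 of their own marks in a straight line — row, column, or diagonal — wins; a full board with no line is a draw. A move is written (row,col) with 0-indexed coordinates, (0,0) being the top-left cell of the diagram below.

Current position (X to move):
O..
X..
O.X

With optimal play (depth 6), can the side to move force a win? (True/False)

X winning at [O../X../O.X]: True

p1 X@[O../X../O.X]: (0,1)[OX./X../O.X]+0 (0,2)[O.X/X../O.X]+0 (1,1)[O../XX./O.X]+0 (1,2)[O../X.X/O.X]+1* (2,1)[O../X../OXX]-1
p2 O@[O../X.X/O.X]: (0,1)[OO./X.X/O.X]-1* (0,2)[O.O/X.X/O.X]-1 (1,1)[O../XOX/O.X]-1 (2,1)[O../X.X/OOX]-1
p3 X@[OO./X.X/O.X]: (0,2)[OOX/X.X/O.X]+1* (1,1)[OO./XXX/O.X]+1 (2,1)[OO./X.X/OXX]-1
p4 O@[OOX/X.X/O.X] terminal -1; root [O../X../O.X] d6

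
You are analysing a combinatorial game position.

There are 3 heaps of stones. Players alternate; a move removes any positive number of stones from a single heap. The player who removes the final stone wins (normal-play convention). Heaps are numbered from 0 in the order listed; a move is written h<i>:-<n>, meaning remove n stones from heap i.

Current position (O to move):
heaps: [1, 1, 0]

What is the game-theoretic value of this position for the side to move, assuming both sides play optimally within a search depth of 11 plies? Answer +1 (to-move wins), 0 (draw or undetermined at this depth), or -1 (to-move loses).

[(1,1,0)] O move#1: h0:-1:-1/(0,1,0)*, h1:-1:-1/(1,0,0)
[(0,1,0)] X move#2: h1:-1:+1/(0,0,0)*
[(0,0,0)] end (terminal -1, O#3); searched (1,1,0) to 11

value((1,1,0), O) = -1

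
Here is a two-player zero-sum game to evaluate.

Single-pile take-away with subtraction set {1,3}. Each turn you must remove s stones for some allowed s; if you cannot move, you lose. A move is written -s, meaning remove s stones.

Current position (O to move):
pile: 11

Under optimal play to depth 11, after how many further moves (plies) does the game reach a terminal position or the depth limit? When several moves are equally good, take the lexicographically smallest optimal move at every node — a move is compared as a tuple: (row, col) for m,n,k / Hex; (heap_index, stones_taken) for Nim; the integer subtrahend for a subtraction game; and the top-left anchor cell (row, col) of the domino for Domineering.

ply 1, O at 11 | -1=+1→10*; -3=+1→8
ply 2, X at 10 | -1=-1→9*; -3=-1→7
ply 3, O at 9 | -1=+1→8*; -3=+1→6
ply 4, X at 8 | -1=-1→7*; -3=-1→5
ply 5, O at 7 | -1=+1→6*; -3=+1→4
ply 6, X at 6 | -1=-1→5*; -3=-1→3
ply 7, O at 5 | -1=+1→4*; -3=+1→2
ply 8, X at 4 | -1=-1→3*; -3=-1→1
ply 9, O at 3 | -1=+1→2*; -3=+1→0
ply 10, X at 2 | -1=-1→1*
ply 11, O at 1 | -1=+1→0*
ply 12: 0 is terminal -1 (X); from 11 depth 11

PV length from [11]: 11 plies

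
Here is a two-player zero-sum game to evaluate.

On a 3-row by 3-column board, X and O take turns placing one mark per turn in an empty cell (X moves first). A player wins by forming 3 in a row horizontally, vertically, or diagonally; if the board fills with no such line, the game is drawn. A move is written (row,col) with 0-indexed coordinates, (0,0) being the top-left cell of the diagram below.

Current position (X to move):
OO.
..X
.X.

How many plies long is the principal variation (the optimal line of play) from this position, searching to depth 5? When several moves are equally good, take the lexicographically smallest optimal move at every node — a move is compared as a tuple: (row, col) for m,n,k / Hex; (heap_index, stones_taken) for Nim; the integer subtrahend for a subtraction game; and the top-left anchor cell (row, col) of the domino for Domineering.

ply 1, X at OO./..X/.X. | (0,2)=+1→OOX/..X/.X.*; (1,0)=-1→OO./X.X/.X.; (1,1)=-1→OO./.XX/.X.; (2,0)=-1→OO./..X/XX.; (2,2)=-1→OO./..X/.XX
ply 2, O at OOX/..X/.X. | (1,0)=-1→OOX/O.X/.X.*; (1,1)=-1→OOX/.OX/.X.; (2,0)=-1→OOX/..X/OX.; (2,2)=-1→OOX/..X/.XO
ply 3, X at OOX/O.X/.X. | (1,1)=-1→OOX/OXX/.X.; (2,0)=+1→OOX/O.X/XX.*; (2,2)=+1→OOX/O.X/.XX
ply 4, O at OOX/O.X/XX. | (1,1)=-1→OOX/OOX/XX.*; (2,2)=-1→OOX/O.X/XXO
ply 5, X at OOX/OOX/XX. | (2,2)=+1→OOX/OOX/XXX*
ply 6: OOX/OOX/XXX is terminal -1 (O); from OO./..X/.X. depth 5

PV length from [OO./..X/.X.]: 5 plies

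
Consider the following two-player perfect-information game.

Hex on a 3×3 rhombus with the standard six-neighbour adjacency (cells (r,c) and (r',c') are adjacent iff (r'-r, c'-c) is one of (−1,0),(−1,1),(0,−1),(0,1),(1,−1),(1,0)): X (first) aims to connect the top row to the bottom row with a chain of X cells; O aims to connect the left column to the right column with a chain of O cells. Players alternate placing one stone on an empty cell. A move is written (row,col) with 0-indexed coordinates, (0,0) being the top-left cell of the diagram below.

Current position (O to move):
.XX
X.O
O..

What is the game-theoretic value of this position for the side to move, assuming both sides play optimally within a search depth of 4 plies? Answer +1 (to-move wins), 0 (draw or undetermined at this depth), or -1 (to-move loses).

ply 1, O at .XX/X.O/O.. | (0,0)=+1→OXX/X.O/O..*; (1,1)=+1→.XX/XOO/O..; (2,1)=+1→.XX/X.O/OO.; (2,2)=+1→.XX/X.O/O.O
ply 2, X at OXX/X.O/O.. | (1,1)=-1→OXX/XXO/O..*; (2,1)=-1→OXX/X.O/OX.; (2,2)=-1→OXX/X.O/O.X
ply 3, O at OXX/XXO/O.. | (2,1)=+1→OXX/XXO/OO.*; (2,2)=-1→OXX/XXO/O.O
ply 4: OXX/XXO/OO. is terminal -1 (X); from .XX/X.O/O.. depth 4

value(.XX/X.O/O.., O) = +1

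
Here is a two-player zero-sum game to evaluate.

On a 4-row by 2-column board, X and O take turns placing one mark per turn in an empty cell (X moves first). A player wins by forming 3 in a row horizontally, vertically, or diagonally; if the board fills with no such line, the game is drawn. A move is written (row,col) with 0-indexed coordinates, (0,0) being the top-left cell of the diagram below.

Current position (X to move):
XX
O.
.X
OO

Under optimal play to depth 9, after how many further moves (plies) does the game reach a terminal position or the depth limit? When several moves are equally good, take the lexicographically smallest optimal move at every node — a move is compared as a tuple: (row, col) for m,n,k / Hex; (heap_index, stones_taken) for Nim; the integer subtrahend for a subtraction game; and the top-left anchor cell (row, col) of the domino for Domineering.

[XX/O./.X/OO] X move#1: (1,1):+1/XX/OX/.X/OO*, (2,0):+0/XX/O./XX/OO
[XX/OX/.X/OO] end (terminal -1, O#2); searched XX/O./.X/OO to 9

PV length from [XX/O./.X/OO]: 1 ply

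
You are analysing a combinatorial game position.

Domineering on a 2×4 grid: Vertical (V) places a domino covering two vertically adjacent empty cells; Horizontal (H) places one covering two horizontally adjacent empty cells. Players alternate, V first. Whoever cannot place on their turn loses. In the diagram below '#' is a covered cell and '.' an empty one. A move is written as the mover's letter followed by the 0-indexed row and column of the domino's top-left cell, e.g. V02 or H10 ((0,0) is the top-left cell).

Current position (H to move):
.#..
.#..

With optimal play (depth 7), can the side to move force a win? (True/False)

H winning at [.#../.#..]: True

p1 H@[.#../.#..]: H02[.###/.#..]+1* H12[.#../.###]+1
p2 V@[.###/.#..]: V00[####/##..]-1*
p3 H@[####/##..]: H12[####/####]+1*
p4 V@[####/####] terminal -1; root [.#../.#..] d7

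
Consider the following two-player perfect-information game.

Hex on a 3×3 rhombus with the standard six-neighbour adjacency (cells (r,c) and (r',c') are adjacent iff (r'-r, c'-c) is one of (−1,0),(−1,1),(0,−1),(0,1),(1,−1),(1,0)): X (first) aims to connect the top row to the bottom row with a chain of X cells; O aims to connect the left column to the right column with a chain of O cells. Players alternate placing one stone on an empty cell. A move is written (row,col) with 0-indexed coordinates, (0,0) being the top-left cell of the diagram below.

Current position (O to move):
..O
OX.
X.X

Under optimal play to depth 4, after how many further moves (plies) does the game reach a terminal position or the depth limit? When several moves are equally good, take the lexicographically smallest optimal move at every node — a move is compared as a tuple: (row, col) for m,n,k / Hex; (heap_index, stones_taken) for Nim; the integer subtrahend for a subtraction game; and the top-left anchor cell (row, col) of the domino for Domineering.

p1 O@[..O/OX./X.X]: (0,0)[O.O/OX./X.X]-1 (0,1)[.OO/OX./X.X]+1* (1,2)[..O/OXO/X.X]-1 (2,1)[..O/OX./XOX]-1
p2 X@[.OO/OX./X.X] terminal -1; root [..O/OX./X.X] d4

PV length from [..O/OX./X.X]: 1 ply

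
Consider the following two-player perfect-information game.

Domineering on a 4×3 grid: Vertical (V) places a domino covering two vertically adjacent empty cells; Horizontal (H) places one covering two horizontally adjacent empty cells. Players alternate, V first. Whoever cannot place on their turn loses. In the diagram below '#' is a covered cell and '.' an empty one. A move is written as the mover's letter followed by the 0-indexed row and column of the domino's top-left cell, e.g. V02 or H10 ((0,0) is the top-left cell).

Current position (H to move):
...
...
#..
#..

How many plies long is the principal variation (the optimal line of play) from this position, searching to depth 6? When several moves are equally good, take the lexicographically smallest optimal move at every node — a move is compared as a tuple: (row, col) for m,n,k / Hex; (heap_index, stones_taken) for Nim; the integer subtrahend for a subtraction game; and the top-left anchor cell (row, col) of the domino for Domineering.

PV length from [.../.../#../#..]: 4 plies

[.../.../#../#..] H move#1: H00:-1/##./.../#../#..*, H01:-1/.##/.../#../#.., H10:-1/.../##./#../#.., H11:-1/.../.##/#../#.., H21:-1/.../.../###/#.., H31:-1/.../.../#../###
[##./.../#../#..] V move#2: V02:-1/###/..#/#../#.., V11:+1/##./.#./##./#..*, V12:+1/##./..#/#.#/#.., V21:+1/##./.../##./##., V22:+1/##./.../#.#/#.#
[##./.#./##./#..] H move#3: H31:-1/##./.#./##./###*
[##./.#./##./###] V move#4: V02:+1/###/.##/##./###*, V12:+1/##./.##/###/###
[###/.##/##./###] end (terminal -1, H#5); searched .../.../#../#.. to 6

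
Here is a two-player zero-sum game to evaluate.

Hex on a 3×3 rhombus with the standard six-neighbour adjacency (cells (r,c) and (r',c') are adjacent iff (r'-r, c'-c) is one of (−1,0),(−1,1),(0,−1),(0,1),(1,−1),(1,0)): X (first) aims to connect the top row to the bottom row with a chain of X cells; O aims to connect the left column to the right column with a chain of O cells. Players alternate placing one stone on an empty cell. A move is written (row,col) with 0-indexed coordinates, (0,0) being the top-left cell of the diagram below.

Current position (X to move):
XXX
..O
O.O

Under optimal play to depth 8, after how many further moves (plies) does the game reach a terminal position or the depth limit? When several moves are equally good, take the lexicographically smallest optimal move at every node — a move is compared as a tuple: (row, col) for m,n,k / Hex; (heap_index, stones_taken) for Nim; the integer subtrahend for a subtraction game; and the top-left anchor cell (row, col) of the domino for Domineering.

PV length from [XXX/..O/O.O]: 2 plies

[XXX/..O/O.O] X move#1: (1,0):-1/XXX/X.O/O.O*, (1,1):-1/XXX/.XO/O.O, (2,1):-1/XXX/..O/OXO
[XXX/X.O/O.O] O move#2: (1,1):+1/XXX/XOO/O.O*, (2,1):+1/XXX/X.O/OOO
[XXX/XOO/O.O] end (terminal -1, X#3); searched XXX/..O/O.O to 8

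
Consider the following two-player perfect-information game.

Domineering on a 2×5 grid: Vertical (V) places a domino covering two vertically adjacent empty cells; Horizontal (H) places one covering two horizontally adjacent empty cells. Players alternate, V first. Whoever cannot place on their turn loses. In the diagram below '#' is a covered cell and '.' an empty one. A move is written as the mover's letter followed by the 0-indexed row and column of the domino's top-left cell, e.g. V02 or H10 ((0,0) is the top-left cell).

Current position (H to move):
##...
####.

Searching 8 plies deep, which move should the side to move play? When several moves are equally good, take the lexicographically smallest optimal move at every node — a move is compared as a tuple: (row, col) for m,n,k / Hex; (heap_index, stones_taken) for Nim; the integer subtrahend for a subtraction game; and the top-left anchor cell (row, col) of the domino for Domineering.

H's best at [##.../####.]: H03

ply 1, H at ##.../####. | H02=-1→####./####.; H03=+1→##.##/####.*
ply 2: ##.##/####. is terminal -1 (V); from ##.../####. depth 8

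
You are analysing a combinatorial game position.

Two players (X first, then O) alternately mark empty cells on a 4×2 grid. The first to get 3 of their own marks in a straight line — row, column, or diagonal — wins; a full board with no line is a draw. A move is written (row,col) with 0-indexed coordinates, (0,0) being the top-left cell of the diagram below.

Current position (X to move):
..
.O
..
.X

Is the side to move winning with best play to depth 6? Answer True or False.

X winning at [../.O/../.X]: False

p1 X@[../.O/../.X]: (0,0)[X./.O/../.X]+0* (0,1)[.X/.O/../.X]+0 (1,0)[../XO/../.X]+0 (2,0)[../.O/X./.X]+0 (2,1)[../.O/.X/.X]+0 (3,0)[../.O/../XX]+0
p2 O@[X./.O/../.X]: (0,1)[XO/.O/../.X]+0* (1,0)[X./OO/../.X]+0 (2,0)[X./.O/O./.X]+0 (2,1)[X./.O/.O/.X]+0 (3,0)[X./.O/../OX]+0
p3 X@[XO/.O/../.X]: (1,0)[XO/XO/../.X]-1 (2,0)[XO/.O/X./.X]-1 (2,1)[XO/.O/.X/.X]+0* (3,0)[XO/.O/../XX]-1
p4 O@[XO/.O/.X/.X]: (1,0)[XO/OO/.X/.X]+0* (2,0)[XO/.O/OX/.X]+0 (3,0)[XO/.O/.X/OX]+0
p5 X@[XO/OO/.X/.X]: (2,0)[XO/OO/XX/.X]+0* (3,0)[XO/OO/.X/XX]+0
p6 O@[XO/OO/XX/.X]: (3,0)[XO/OO/XX/OX]+0*
p7 X@[XO/OO/XX/OX] terminal +0; root [../.O/../.X] d6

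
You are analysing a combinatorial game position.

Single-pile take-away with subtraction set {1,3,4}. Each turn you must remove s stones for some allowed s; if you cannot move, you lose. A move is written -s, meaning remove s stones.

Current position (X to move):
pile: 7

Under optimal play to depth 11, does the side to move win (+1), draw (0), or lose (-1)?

value(7, X) = -1

ply 1, X at 7 | -1=-1→6*; -3=-1→4; -4=-1→3
ply 2, O at 6 | -1=-1→5; -3=-1→3; -4=+1→2*
ply 3, X at 2 | -1=-1→1*
ply 4, O at 1 | -1=+1→0*
ply 5: 0 is terminal -1 (X); from 7 depth 11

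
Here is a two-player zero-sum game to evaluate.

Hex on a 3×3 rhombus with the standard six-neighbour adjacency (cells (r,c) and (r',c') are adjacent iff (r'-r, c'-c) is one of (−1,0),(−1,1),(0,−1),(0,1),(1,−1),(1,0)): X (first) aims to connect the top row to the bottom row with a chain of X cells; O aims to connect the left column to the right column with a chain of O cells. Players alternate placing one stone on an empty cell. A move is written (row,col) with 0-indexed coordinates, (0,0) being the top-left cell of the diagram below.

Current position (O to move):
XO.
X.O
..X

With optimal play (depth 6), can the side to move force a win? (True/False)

[XO./X.O/..X] O move#1: (0,2):-1/XOO/X.O/..X, (1,1):-1/XO./XOO/..X, (2,0):+1/XO./X.O/O.X*, (2,1):-1/XO./X.O/.OX
[XO./X.O/O.X] X move#2: (0,2):-1/XOX/X.O/O.X*, (1,1):-1/XO./XXO/O.X, (2,1):-1/XO./X.O/OXX
[XOX/X.O/O.X] O move#3: (1,1):+1/XOX/XOO/O.X*, (2,1):+1/XOX/X.O/OOX
[XOX/XOO/O.X] end (terminal -1, X#4); searched XO./X.O/..X to 6

O winning at [XO./X.O/..X]: True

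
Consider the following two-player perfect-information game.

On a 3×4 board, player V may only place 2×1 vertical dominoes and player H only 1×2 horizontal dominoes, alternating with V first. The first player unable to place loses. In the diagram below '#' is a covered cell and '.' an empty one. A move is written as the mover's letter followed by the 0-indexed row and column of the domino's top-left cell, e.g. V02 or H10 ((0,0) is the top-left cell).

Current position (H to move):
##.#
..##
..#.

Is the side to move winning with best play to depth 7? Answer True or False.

p1 H@[##.#/..##/..#.]: H10[##.#/####/..#.]+1* H20[##.#/..##/###.]+1
p2 V@[##.#/####/..#.] terminal -1; root [##.#/..##/..#.] d7

H winning at [##.#/..##/..#.]: True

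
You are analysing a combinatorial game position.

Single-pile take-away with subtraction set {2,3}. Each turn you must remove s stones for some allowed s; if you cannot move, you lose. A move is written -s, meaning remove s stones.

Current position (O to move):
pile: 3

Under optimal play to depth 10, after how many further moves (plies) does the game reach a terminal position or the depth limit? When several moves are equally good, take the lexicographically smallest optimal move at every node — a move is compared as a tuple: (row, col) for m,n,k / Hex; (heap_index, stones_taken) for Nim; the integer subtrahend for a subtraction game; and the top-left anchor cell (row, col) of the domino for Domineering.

PV length from [3]: 1 ply

ply 1, O at 3 | -2=+1→1*; -3=+1→0
ply 2: 1 is terminal -1 (X); from 3 depth 10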